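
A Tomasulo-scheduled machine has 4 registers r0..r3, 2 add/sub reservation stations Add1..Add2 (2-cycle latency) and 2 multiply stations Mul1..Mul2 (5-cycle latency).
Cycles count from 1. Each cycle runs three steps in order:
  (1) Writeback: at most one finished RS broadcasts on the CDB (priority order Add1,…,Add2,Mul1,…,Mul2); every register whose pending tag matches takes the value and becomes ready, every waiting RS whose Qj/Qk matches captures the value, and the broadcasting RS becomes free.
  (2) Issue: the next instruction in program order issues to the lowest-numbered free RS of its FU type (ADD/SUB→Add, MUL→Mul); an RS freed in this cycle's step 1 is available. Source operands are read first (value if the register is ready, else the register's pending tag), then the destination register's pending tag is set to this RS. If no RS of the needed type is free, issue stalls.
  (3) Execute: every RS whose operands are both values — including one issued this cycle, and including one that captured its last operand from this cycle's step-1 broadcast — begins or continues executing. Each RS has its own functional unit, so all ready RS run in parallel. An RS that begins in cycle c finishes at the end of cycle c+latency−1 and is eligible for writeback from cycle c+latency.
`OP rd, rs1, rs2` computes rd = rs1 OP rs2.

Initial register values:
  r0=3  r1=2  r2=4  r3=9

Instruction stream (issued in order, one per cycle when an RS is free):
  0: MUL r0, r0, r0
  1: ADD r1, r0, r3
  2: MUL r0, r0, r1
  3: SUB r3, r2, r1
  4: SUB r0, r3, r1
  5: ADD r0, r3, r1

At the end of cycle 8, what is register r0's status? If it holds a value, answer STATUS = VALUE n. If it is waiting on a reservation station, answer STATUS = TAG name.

STATUS = TAG Add1

cycle 1: issue MUL r0<-Mul1 // r0:Mul1,r1:2,r2:4,r3:9
cycle 2: issue ADD r1<-Add1 // r0:Mul1,r1:Add1,r2:4,r3:9
cycle 3: issue MUL r0<-Mul2 // r0:Mul2,r1:Add1,r2:4,r3:9
cycle 4: issue SUB r3<-Add2 // r0:Mul2,r1:Add1,r2:4,r3:Add2
cycle 5: stall // r0:Mul2,r1:Add1,r2:4,r3:Add2
cycle 6: CDB Mul1=9; stall // r0:Mul2,r1:Add1,r2:4,r3:Add2
cycle 7: stall // r0:Mul2,r1:Add1,r2:4,r3:Add2
cycle 8: CDB Add1=18; issue SUB r0<-Add1 // r0:Add1,r1:18,r2:4,r3:Add2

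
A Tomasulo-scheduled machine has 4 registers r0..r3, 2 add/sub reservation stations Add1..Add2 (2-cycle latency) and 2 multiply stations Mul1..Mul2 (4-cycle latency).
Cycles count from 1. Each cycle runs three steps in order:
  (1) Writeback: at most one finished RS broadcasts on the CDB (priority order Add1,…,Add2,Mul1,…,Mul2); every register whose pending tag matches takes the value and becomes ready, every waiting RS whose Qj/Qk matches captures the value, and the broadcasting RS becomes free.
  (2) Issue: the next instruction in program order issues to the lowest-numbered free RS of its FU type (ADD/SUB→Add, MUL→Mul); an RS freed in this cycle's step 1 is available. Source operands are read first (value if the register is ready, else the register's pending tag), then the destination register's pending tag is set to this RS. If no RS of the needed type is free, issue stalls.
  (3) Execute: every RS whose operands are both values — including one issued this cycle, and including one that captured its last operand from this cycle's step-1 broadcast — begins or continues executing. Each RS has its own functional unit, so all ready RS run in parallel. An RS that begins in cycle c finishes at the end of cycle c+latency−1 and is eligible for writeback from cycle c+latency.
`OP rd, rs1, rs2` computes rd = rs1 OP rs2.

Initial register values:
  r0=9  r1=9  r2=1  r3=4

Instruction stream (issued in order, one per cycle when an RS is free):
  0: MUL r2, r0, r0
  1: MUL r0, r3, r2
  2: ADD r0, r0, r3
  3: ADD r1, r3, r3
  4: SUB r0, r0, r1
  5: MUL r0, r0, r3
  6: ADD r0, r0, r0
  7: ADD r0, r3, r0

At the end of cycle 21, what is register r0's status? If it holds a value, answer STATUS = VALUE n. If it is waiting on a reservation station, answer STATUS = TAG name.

c1: issue MUL r2<-Mul1 | r0:9,r1:9,r2:Mul1,r3:4
c2: issue MUL r0<-Mul2 | r0:Mul2,r1:9,r2:Mul1,r3:4
c3: issue ADD r0<-Add1 | r0:Add1,r1:9,r2:Mul1,r3:4
c4: issue ADD r1<-Add2 | r0:Add1,r1:Add2,r2:Mul1,r3:4
c5: CDB Mul1=81; stall | r0:Add1,r1:Add2,r2:81,r3:4
c6: CDB Add2=8; issue SUB r0<-Add2 | r0:Add2,r1:8,r2:81,r3:4
c7: issue MUL r0<-Mul1 | r0:Mul1,r1:8,r2:81,r3:4
c8: stall | r0:Mul1,r1:8,r2:81,r3:4
c9: CDB Mul2=324; stall | r0:Mul1,r1:8,r2:81,r3:4
c10: stall | r0:Mul1,r1:8,r2:81,r3:4
c11: CDB Add1=328; issue ADD r0<-Add1 | r0:Add1,r1:8,r2:81,r3:4
c12: stall | r0:Add1,r1:8,r2:81,r3:4
c13: CDB Add2=320; issue ADD r0<-Add2 | r0:Add2,r1:8,r2:81,r3:4
c14: - | r0:Add2,r1:8,r2:81,r3:4
c15: - | r0:Add2,r1:8,r2:81,r3:4
c16: - | r0:Add2,r1:8,r2:81,r3:4
c17: CDB Mul1=1280 | r0:Add2,r1:8,r2:81,r3:4
c18: - | r0:Add2,r1:8,r2:81,r3:4
c19: CDB Add1=2560 | r0:Add2,r1:8,r2:81,r3:4
c20: - | r0:Add2,r1:8,r2:81,r3:4
c21: CDB Add2=2564 | r0:2564,r1:8,r2:81,r3:4

STATUS = VALUE 2564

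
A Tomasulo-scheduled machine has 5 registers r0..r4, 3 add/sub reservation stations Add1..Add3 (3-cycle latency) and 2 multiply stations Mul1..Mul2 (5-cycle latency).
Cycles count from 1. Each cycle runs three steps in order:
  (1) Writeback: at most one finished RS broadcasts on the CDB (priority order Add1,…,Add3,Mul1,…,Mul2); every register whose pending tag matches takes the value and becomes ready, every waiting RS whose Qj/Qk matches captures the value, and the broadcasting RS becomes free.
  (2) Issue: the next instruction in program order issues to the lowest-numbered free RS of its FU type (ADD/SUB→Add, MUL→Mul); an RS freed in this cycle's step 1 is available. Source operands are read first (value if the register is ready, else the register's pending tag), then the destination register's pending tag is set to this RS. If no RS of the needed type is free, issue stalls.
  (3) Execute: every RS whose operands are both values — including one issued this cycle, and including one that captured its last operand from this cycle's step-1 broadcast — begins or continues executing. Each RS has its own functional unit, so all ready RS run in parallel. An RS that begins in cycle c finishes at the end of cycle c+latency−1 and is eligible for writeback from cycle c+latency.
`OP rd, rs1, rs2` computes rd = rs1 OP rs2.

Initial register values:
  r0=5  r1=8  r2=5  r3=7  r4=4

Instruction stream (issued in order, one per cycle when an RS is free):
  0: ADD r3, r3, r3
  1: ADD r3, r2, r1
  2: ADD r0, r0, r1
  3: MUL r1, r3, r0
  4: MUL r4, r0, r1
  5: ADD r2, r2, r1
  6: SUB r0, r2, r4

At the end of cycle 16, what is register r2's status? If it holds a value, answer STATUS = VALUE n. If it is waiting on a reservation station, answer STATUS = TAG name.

STATUS = VALUE 174

cycle 1: issue ADD r3<-Add1 // r0:5,r1:8,r2:5,r3:Add1,r4:4
cycle 2: issue ADD r3<-Add2 // r0:5,r1:8,r2:5,r3:Add2,r4:4
cycle 3: issue ADD r0<-Add3 // r0:Add3,r1:8,r2:5,r3:Add2,r4:4
cycle 4: CDB Add1=14; issue MUL r1<-Mul1 // r0:Add3,r1:Mul1,r2:5,r3:Add2,r4:4
cycle 5: CDB Add2=13; issue MUL r4<-Mul2 // r0:Add3,r1:Mul1,r2:5,r3:13,r4:Mul2
cycle 6: CDB Add3=13; issue ADD r2<-Add1 // r0:13,r1:Mul1,r2:Add1,r3:13,r4:Mul2
cycle 7: issue SUB r0<-Add2 // r0:Add2,r1:Mul1,r2:Add1,r3:13,r4:Mul2
cycle 8: - // r0:Add2,r1:Mul1,r2:Add1,r3:13,r4:Mul2
cycle 9: - // r0:Add2,r1:Mul1,r2:Add1,r3:13,r4:Mul2
cycle 10: - // r0:Add2,r1:Mul1,r2:Add1,r3:13,r4:Mul2
cycle 11: CDB Mul1=169 // r0:Add2,r1:169,r2:Add1,r3:13,r4:Mul2
cycle 12: - // r0:Add2,r1:169,r2:Add1,r3:13,r4:Mul2
cycle 13: - // r0:Add2,r1:169,r2:Add1,r3:13,r4:Mul2
cycle 14: CDB Add1=174 // r0:Add2,r1:169,r2:174,r3:13,r4:Mul2
cycle 15: - // r0:Add2,r1:169,r2:174,r3:13,r4:Mul2
cycle 16: CDB Mul2=2197 // r0:Add2,r1:169,r2:174,r3:13,r4:2197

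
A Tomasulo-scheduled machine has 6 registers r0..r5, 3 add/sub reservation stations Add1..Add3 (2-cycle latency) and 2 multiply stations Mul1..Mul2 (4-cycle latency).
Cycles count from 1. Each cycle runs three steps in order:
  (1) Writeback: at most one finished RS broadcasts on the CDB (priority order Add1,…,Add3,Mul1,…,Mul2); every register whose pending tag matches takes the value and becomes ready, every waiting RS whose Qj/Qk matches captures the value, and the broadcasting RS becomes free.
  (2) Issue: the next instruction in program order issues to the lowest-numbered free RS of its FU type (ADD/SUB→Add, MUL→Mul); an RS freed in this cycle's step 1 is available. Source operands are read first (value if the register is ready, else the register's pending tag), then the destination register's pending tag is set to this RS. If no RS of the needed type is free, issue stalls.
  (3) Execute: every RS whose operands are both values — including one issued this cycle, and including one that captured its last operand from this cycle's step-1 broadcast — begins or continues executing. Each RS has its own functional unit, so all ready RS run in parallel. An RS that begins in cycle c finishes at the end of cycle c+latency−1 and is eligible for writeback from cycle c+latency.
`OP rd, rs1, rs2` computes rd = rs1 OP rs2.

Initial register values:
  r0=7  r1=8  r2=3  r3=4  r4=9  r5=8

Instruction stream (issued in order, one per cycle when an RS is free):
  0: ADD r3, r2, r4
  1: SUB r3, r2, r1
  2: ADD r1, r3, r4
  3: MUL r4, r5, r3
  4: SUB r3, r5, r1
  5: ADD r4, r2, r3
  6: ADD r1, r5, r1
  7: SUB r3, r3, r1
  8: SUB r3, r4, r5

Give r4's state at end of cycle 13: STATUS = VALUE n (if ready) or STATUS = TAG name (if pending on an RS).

STATUS = VALUE 7

  c1: issue ADD r3<-Add1  regs: r0:7,r1:8,r2:3,r3:Add1,r4:9,r5:8
  c2: issue SUB r3<-Add2  regs: r0:7,r1:8,r2:3,r3:Add2,r4:9,r5:8
  c3: CDB Add1=12; issue ADD r1<-Add1  regs: r0:7,r1:Add1,r2:3,r3:Add2,r4:9,r5:8
  c4: CDB Add2=-5; issue MUL r4<-Mul1  regs: r0:7,r1:Add1,r2:3,r3:-5,r4:Mul1,r5:8
  c5: issue SUB r3<-Add2  regs: r0:7,r1:Add1,r2:3,r3:Add2,r4:Mul1,r5:8
  c6: CDB Add1=4; issue ADD r4<-Add1  regs: r0:7,r1:4,r2:3,r3:Add2,r4:Add1,r5:8
  c7: issue ADD r1<-Add3  regs: r0:7,r1:Add3,r2:3,r3:Add2,r4:Add1,r5:8
  c8: CDB Add2=4; issue SUB r3<-Add2  regs: r0:7,r1:Add3,r2:3,r3:Add2,r4:Add1,r5:8
  c9: CDB Add3=12; issue SUB r3<-Add3  regs: r0:7,r1:12,r2:3,r3:Add3,r4:Add1,r5:8
  c10: CDB Add1=7  regs: r0:7,r1:12,r2:3,r3:Add3,r4:7,r5:8
  c11: CDB Add2=-8  regs: r0:7,r1:12,r2:3,r3:Add3,r4:7,r5:8
  c12: CDB Add3=-1  regs: r0:7,r1:12,r2:3,r3:-1,r4:7,r5:8
  c13: CDB Mul1=-40  regs: r0:7,r1:12,r2:3,r3:-1,r4:7,r5:8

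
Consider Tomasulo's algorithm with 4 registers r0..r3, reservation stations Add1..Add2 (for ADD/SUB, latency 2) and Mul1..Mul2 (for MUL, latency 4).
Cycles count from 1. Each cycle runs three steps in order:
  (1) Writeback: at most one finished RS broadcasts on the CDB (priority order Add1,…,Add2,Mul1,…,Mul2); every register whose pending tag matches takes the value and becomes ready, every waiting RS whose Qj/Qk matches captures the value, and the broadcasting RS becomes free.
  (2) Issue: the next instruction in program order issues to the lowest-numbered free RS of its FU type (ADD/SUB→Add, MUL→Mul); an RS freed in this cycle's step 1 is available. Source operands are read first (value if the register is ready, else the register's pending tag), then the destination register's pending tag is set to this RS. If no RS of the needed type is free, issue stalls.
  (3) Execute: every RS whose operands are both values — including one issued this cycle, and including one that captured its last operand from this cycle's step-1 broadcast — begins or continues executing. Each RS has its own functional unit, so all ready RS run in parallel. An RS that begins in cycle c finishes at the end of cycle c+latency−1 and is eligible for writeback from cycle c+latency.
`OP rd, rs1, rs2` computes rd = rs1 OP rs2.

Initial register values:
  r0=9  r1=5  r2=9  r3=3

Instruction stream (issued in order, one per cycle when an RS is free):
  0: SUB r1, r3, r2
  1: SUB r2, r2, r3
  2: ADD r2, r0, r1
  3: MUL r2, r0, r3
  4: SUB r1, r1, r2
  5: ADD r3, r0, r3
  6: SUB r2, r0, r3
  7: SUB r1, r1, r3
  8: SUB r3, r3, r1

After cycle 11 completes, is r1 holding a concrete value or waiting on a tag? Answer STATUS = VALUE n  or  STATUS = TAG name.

cycle 1: issue SUB r1<-Add1 // r0:9,r1:Add1,r2:9,r3:3
cycle 2: issue SUB r2<-Add2 // r0:9,r1:Add1,r2:Add2,r3:3
cycle 3: CDB Add1=-6; issue ADD r2<-Add1 // r0:9,r1:-6,r2:Add1,r3:3
cycle 4: CDB Add2=6; issue MUL r2<-Mul1 // r0:9,r1:-6,r2:Mul1,r3:3
cycle 5: CDB Add1=3; issue SUB r1<-Add1 // r0:9,r1:Add1,r2:Mul1,r3:3
cycle 6: issue ADD r3<-Add2 // r0:9,r1:Add1,r2:Mul1,r3:Add2
cycle 7: stall // r0:9,r1:Add1,r2:Mul1,r3:Add2
cycle 8: CDB Add2=12; issue SUB r2<-Add2 // r0:9,r1:Add1,r2:Add2,r3:12
cycle 9: CDB Mul1=27; stall // r0:9,r1:Add1,r2:Add2,r3:12
cycle 10: CDB Add2=-3; issue SUB r1<-Add2 // r0:9,r1:Add2,r2:-3,r3:12
cycle 11: CDB Add1=-33; issue SUB r3<-Add1 // r0:9,r1:Add2,r2:-3,r3:Add1

STATUS = TAG Add2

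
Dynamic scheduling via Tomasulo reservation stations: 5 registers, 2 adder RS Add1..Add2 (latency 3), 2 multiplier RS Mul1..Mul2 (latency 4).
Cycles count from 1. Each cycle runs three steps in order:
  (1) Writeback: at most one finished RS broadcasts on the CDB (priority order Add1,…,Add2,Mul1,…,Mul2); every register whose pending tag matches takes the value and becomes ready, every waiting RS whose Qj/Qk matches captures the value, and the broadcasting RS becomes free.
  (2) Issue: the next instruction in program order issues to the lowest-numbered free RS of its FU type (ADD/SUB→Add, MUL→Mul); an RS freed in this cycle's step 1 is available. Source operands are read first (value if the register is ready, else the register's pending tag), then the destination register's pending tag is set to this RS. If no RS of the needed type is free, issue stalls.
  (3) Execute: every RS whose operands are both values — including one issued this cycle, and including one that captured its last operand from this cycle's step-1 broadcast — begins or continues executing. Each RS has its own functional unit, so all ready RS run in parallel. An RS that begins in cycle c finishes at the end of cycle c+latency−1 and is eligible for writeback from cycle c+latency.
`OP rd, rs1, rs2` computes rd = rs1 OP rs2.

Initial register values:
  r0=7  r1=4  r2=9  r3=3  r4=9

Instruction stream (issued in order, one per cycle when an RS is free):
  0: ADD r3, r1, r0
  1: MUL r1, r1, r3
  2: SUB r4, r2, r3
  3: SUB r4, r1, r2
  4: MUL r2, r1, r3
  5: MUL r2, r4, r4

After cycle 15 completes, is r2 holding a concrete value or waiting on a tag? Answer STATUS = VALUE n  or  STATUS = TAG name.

STATUS = VALUE 1225

c1: issue ADD r3<-Add1 | r0:7,r1:4,r2:9,r3:Add1,r4:9
c2: issue MUL r1<-Mul1 | r0:7,r1:Mul1,r2:9,r3:Add1,r4:9
c3: issue SUB r4<-Add2 | r0:7,r1:Mul1,r2:9,r3:Add1,r4:Add2
c4: CDB Add1=11; issue SUB r4<-Add1 | r0:7,r1:Mul1,r2:9,r3:11,r4:Add1
c5: issue MUL r2<-Mul2 | r0:7,r1:Mul1,r2:Mul2,r3:11,r4:Add1
c6: stall | r0:7,r1:Mul1,r2:Mul2,r3:11,r4:Add1
c7: CDB Add2=-2; stall | r0:7,r1:Mul1,r2:Mul2,r3:11,r4:Add1
c8: CDB Mul1=44; issue MUL r2<-Mul1 | r0:7,r1:44,r2:Mul1,r3:11,r4:Add1
c9: - | r0:7,r1:44,r2:Mul1,r3:11,r4:Add1
c10: - | r0:7,r1:44,r2:Mul1,r3:11,r4:Add1
c11: CDB Add1=35 | r0:7,r1:44,r2:Mul1,r3:11,r4:35
c12: CDB Mul2=484 | r0:7,r1:44,r2:Mul1,r3:11,r4:35
c13: - | r0:7,r1:44,r2:Mul1,r3:11,r4:35
c14: - | r0:7,r1:44,r2:Mul1,r3:11,r4:35
c15: CDB Mul1=1225 | r0:7,r1:44,r2:1225,r3:11,r4:35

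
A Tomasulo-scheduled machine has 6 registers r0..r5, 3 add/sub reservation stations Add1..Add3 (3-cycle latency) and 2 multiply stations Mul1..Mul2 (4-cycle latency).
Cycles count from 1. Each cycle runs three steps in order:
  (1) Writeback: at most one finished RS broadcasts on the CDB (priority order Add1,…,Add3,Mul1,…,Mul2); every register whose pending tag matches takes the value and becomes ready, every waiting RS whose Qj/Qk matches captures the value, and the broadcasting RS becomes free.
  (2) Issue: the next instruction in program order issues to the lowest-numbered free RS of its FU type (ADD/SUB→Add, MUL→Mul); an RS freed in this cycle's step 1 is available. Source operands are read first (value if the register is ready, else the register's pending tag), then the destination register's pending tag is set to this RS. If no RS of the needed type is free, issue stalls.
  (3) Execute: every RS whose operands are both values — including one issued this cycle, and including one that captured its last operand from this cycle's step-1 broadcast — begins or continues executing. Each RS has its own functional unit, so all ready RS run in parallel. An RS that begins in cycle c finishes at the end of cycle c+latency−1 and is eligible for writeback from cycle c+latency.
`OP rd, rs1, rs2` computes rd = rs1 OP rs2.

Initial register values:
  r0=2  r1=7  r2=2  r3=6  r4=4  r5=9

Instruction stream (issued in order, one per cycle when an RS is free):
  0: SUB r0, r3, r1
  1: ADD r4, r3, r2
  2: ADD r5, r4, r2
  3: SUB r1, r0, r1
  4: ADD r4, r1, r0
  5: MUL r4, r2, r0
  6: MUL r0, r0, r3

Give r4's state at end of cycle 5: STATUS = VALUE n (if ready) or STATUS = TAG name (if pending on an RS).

STATUS = TAG Add2

cycle 1: issue SUB r0<-Add1 // r0:Add1,r1:7,r2:2,r3:6,r4:4,r5:9
cycle 2: issue ADD r4<-Add2 // r0:Add1,r1:7,r2:2,r3:6,r4:Add2,r5:9
cycle 3: issue ADD r5<-Add3 // r0:Add1,r1:7,r2:2,r3:6,r4:Add2,r5:Add3
cycle 4: CDB Add1=-1; issue SUB r1<-Add1 // r0:-1,r1:Add1,r2:2,r3:6,r4:Add2,r5:Add3
cycle 5: CDB Add2=8; issue ADD r4<-Add2 // r0:-1,r1:Add1,r2:2,r3:6,r4:Add2,r5:Add3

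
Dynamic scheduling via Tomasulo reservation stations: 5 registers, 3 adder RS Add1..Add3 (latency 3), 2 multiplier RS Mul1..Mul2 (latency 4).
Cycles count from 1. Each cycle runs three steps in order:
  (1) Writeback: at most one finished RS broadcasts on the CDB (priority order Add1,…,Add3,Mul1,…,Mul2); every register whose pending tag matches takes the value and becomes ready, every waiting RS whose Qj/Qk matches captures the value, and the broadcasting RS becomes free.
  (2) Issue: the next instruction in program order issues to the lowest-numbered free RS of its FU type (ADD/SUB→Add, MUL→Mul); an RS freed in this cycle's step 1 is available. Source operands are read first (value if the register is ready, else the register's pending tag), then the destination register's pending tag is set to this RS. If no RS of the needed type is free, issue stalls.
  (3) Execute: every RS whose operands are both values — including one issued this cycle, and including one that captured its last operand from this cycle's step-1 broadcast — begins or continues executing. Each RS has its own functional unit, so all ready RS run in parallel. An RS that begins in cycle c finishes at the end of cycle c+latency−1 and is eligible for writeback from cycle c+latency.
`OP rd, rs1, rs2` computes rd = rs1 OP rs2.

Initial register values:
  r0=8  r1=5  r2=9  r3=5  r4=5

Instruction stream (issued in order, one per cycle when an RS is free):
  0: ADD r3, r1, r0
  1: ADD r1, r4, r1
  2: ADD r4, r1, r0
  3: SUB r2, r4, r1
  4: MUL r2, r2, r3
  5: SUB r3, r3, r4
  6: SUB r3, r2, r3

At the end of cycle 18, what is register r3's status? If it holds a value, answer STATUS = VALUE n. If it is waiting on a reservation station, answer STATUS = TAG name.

  c1: issue ADD r3<-Add1  regs: r0:8,r1:5,r2:9,r3:Add1,r4:5
  c2: issue ADD r1<-Add2  regs: r0:8,r1:Add2,r2:9,r3:Add1,r4:5
  c3: issue ADD r4<-Add3  regs: r0:8,r1:Add2,r2:9,r3:Add1,r4:Add3
  c4: CDB Add1=13; issue SUB r2<-Add1  regs: r0:8,r1:Add2,r2:Add1,r3:13,r4:Add3
  c5: CDB Add2=10; issue MUL r2<-Mul1  regs: r0:8,r1:10,r2:Mul1,r3:13,r4:Add3
  c6: issue SUB r3<-Add2  regs: r0:8,r1:10,r2:Mul1,r3:Add2,r4:Add3
  c7: stall  regs: r0:8,r1:10,r2:Mul1,r3:Add2,r4:Add3
  c8: CDB Add3=18; issue SUB r3<-Add3  regs: r0:8,r1:10,r2:Mul1,r3:Add3,r4:18
  c9: -  regs: r0:8,r1:10,r2:Mul1,r3:Add3,r4:18
  c10: -  regs: r0:8,r1:10,r2:Mul1,r3:Add3,r4:18
  c11: CDB Add1=8  regs: r0:8,r1:10,r2:Mul1,r3:Add3,r4:18
  c12: CDB Add2=-5  regs: r0:8,r1:10,r2:Mul1,r3:Add3,r4:18
  c13: -  regs: r0:8,r1:10,r2:Mul1,r3:Add3,r4:18
  c14: -  regs: r0:8,r1:10,r2:Mul1,r3:Add3,r4:18
  c15: CDB Mul1=104  regs: r0:8,r1:10,r2:104,r3:Add3,r4:18
  c16: -  regs: r0:8,r1:10,r2:104,r3:Add3,r4:18
  c17: -  regs: r0:8,r1:10,r2:104,r3:Add3,r4:18
  c18: CDB Add3=109  regs: r0:8,r1:10,r2:104,r3:109,r4:18

STATUS = VALUE 109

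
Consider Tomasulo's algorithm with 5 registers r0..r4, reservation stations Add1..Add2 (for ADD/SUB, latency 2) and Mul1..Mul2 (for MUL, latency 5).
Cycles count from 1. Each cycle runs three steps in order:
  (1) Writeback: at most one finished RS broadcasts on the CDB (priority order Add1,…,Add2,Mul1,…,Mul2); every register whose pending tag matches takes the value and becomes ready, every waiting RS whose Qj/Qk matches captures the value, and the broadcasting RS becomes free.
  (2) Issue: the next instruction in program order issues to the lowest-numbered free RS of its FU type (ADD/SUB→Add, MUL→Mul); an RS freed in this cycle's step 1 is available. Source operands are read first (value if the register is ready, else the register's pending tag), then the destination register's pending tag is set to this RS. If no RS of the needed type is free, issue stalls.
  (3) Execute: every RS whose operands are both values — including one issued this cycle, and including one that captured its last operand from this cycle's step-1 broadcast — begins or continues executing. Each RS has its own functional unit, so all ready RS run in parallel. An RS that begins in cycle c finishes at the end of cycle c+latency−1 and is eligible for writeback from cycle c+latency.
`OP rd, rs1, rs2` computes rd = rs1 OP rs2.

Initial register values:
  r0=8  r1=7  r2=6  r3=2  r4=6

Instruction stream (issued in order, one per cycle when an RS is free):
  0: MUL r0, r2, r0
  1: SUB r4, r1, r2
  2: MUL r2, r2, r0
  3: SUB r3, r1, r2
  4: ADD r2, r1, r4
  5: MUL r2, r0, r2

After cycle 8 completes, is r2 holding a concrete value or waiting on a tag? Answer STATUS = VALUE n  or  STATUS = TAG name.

c1: issue MUL r0<-Mul1 | r0:Mul1,r1:7,r2:6,r3:2,r4:6
c2: issue SUB r4<-Add1 | r0:Mul1,r1:7,r2:6,r3:2,r4:Add1
c3: issue MUL r2<-Mul2 | r0:Mul1,r1:7,r2:Mul2,r3:2,r4:Add1
c4: CDB Add1=1; issue SUB r3<-Add1 | r0:Mul1,r1:7,r2:Mul2,r3:Add1,r4:1
c5: issue ADD r2<-Add2 | r0:Mul1,r1:7,r2:Add2,r3:Add1,r4:1
c6: CDB Mul1=48; issue MUL r2<-Mul1 | r0:48,r1:7,r2:Mul1,r3:Add1,r4:1
c7: CDB Add2=8 | r0:48,r1:7,r2:Mul1,r3:Add1,r4:1
c8: - | r0:48,r1:7,r2:Mul1,r3:Add1,r4:1

STATUS = TAG Mul1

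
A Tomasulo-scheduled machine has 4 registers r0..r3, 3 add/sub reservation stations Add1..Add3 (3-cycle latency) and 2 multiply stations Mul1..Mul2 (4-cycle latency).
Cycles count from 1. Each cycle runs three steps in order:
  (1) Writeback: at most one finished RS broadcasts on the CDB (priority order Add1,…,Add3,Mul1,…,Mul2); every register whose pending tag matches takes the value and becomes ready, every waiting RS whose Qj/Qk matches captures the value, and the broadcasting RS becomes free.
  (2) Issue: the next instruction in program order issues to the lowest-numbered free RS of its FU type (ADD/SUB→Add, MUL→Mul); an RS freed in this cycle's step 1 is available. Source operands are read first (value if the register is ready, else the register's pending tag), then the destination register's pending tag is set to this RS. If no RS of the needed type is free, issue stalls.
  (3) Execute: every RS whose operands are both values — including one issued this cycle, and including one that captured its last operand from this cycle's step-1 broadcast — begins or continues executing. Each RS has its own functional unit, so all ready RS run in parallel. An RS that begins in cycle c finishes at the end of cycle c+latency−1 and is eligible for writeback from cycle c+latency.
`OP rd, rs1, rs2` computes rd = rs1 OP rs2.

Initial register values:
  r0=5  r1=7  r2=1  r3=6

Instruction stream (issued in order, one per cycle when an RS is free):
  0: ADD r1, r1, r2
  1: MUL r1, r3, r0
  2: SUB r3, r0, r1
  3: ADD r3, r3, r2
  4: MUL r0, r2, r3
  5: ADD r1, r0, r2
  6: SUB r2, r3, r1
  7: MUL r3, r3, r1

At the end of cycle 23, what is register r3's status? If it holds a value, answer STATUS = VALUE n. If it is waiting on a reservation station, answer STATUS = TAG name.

c1: issue ADD r1<-Add1 | r0:5,r1:Add1,r2:1,r3:6
c2: issue MUL r1<-Mul1 | r0:5,r1:Mul1,r2:1,r3:6
c3: issue SUB r3<-Add2 | r0:5,r1:Mul1,r2:1,r3:Add2
c4: CDB Add1=8; issue ADD r3<-Add1 | r0:5,r1:Mul1,r2:1,r3:Add1
c5: issue MUL r0<-Mul2 | r0:Mul2,r1:Mul1,r2:1,r3:Add1
c6: CDB Mul1=30; issue ADD r1<-Add3 | r0:Mul2,r1:Add3,r2:1,r3:Add1
c7: stall | r0:Mul2,r1:Add3,r2:1,r3:Add1
c8: stall | r0:Mul2,r1:Add3,r2:1,r3:Add1
c9: CDB Add2=-25; issue SUB r2<-Add2 | r0:Mul2,r1:Add3,r2:Add2,r3:Add1
c10: issue MUL r3<-Mul1 | r0:Mul2,r1:Add3,r2:Add2,r3:Mul1
c11: - | r0:Mul2,r1:Add3,r2:Add2,r3:Mul1
c12: CDB Add1=-24 | r0:Mul2,r1:Add3,r2:Add2,r3:Mul1
c13: - | r0:Mul2,r1:Add3,r2:Add2,r3:Mul1
c14: - | r0:Mul2,r1:Add3,r2:Add2,r3:Mul1
c15: - | r0:Mul2,r1:Add3,r2:Add2,r3:Mul1
c16: CDB Mul2=-24 | r0:-24,r1:Add3,r2:Add2,r3:Mul1
c17: - | r0:-24,r1:Add3,r2:Add2,r3:Mul1
c18: - | r0:-24,r1:Add3,r2:Add2,r3:Mul1
c19: CDB Add3=-23 | r0:-24,r1:-23,r2:Add2,r3:Mul1
c20: - | r0:-24,r1:-23,r2:Add2,r3:Mul1
c21: - | r0:-24,r1:-23,r2:Add2,r3:Mul1
c22: CDB Add2=-1 | r0:-24,r1:-23,r2:-1,r3:Mul1
c23: CDB Mul1=552 | r0:-24,r1:-23,r2:-1,r3:552

STATUS = VALUE 552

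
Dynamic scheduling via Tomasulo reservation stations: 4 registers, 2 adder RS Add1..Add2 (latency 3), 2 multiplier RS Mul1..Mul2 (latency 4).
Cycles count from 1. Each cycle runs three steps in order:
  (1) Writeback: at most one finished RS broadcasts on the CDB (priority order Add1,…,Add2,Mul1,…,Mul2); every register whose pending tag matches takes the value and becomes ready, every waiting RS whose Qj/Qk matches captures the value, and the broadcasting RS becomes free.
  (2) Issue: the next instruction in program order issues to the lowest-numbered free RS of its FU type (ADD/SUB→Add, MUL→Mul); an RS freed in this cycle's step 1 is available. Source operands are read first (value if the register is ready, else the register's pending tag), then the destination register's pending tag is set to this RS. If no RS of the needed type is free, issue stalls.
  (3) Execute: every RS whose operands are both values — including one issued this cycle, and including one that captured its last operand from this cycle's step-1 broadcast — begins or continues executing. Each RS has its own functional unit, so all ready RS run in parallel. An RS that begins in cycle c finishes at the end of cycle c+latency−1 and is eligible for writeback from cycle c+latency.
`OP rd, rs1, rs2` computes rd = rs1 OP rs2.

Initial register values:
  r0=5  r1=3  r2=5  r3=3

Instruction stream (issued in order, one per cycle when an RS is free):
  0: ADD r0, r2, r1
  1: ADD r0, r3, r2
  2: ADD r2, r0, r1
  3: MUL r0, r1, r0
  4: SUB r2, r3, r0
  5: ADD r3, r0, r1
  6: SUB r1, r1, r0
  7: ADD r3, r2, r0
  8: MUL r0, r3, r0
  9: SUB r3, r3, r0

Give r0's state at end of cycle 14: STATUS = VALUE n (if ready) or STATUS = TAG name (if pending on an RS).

STATUS = TAG Mul1

cycle 1: issue ADD r0<-Add1 // r0:Add1,r1:3,r2:5,r3:3
cycle 2: issue ADD r0<-Add2 // r0:Add2,r1:3,r2:5,r3:3
cycle 3: stall // r0:Add2,r1:3,r2:5,r3:3
cycle 4: CDB Add1=8; issue ADD r2<-Add1 // r0:Add2,r1:3,r2:Add1,r3:3
cycle 5: CDB Add2=8; issue MUL r0<-Mul1 // r0:Mul1,r1:3,r2:Add1,r3:3
cycle 6: issue SUB r2<-Add2 // r0:Mul1,r1:3,r2:Add2,r3:3
cycle 7: stall // r0:Mul1,r1:3,r2:Add2,r3:3
cycle 8: CDB Add1=11; issue ADD r3<-Add1 // r0:Mul1,r1:3,r2:Add2,r3:Add1
cycle 9: CDB Mul1=24; stall // r0:24,r1:3,r2:Add2,r3:Add1
cycle 10: stall // r0:24,r1:3,r2:Add2,r3:Add1
cycle 11: stall // r0:24,r1:3,r2:Add2,r3:Add1
cycle 12: CDB Add1=27; issue SUB r1<-Add1 // r0:24,r1:Add1,r2:Add2,r3:27
cycle 13: CDB Add2=-21; issue ADD r3<-Add2 // r0:24,r1:Add1,r2:-21,r3:Add2
cycle 14: issue MUL r0<-Mul1 // r0:Mul1,r1:Add1,r2:-21,r3:Add2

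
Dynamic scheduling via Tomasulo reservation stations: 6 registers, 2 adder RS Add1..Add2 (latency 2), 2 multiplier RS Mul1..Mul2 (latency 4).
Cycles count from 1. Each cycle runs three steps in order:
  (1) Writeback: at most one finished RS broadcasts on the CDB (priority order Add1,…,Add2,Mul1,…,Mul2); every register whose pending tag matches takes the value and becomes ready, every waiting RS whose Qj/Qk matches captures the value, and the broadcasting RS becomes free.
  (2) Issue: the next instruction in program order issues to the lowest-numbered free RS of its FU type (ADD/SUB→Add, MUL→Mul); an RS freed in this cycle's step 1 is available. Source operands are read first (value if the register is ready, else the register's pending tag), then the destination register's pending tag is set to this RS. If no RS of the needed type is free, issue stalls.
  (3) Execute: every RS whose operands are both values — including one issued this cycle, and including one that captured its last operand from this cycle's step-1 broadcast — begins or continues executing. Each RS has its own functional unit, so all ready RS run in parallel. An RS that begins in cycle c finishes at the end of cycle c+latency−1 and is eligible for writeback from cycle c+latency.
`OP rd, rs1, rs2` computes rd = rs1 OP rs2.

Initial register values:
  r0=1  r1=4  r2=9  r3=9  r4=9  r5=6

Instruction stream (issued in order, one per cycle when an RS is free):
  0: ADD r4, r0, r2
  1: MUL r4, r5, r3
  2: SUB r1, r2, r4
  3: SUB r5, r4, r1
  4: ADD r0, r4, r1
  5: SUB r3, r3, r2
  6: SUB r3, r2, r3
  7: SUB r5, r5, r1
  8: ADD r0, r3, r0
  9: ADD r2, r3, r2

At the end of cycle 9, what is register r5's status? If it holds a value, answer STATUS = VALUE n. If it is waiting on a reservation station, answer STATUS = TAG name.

STATUS = TAG Add2

c1: issue ADD r4<-Add1 | r0:1,r1:4,r2:9,r3:9,r4:Add1,r5:6
c2: issue MUL r4<-Mul1 | r0:1,r1:4,r2:9,r3:9,r4:Mul1,r5:6
c3: CDB Add1=10; issue SUB r1<-Add1 | r0:1,r1:Add1,r2:9,r3:9,r4:Mul1,r5:6
c4: issue SUB r5<-Add2 | r0:1,r1:Add1,r2:9,r3:9,r4:Mul1,r5:Add2
c5: stall | r0:1,r1:Add1,r2:9,r3:9,r4:Mul1,r5:Add2
c6: CDB Mul1=54; stall | r0:1,r1:Add1,r2:9,r3:9,r4:54,r5:Add2
c7: stall | r0:1,r1:Add1,r2:9,r3:9,r4:54,r5:Add2
c8: CDB Add1=-45; issue ADD r0<-Add1 | r0:Add1,r1:-45,r2:9,r3:9,r4:54,r5:Add2
c9: stall | r0:Add1,r1:-45,r2:9,r3:9,r4:54,r5:Add2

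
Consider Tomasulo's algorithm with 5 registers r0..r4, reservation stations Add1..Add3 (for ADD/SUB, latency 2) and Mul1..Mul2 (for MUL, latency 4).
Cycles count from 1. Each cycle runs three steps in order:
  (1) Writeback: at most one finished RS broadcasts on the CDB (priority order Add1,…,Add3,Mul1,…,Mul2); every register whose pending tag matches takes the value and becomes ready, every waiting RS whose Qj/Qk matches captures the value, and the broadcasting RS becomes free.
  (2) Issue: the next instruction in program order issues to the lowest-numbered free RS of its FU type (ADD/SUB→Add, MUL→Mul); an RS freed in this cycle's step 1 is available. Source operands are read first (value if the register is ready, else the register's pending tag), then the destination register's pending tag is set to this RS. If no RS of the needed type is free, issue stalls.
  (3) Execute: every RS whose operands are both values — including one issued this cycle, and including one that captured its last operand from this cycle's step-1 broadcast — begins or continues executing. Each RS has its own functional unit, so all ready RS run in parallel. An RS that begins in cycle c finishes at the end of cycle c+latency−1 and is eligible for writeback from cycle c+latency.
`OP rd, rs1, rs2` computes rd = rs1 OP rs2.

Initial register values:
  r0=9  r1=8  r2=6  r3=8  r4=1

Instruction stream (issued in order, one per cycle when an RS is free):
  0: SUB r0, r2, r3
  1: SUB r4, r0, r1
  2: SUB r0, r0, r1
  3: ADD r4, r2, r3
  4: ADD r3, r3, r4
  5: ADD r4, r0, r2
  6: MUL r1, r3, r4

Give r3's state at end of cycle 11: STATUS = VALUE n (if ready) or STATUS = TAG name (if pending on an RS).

STATUS = VALUE 22

cycle 1: issue SUB r0<-Add1 // r0:Add1,r1:8,r2:6,r3:8,r4:1
cycle 2: issue SUB r4<-Add2 // r0:Add1,r1:8,r2:6,r3:8,r4:Add2
cycle 3: CDB Add1=-2; issue SUB r0<-Add1 // r0:Add1,r1:8,r2:6,r3:8,r4:Add2
cycle 4: issue ADD r4<-Add3 // r0:Add1,r1:8,r2:6,r3:8,r4:Add3
cycle 5: CDB Add1=-10; issue ADD r3<-Add1 // r0:-10,r1:8,r2:6,r3:Add1,r4:Add3
cycle 6: CDB Add2=-10; issue ADD r4<-Add2 // r0:-10,r1:8,r2:6,r3:Add1,r4:Add2
cycle 7: CDB Add3=14; issue MUL r1<-Mul1 // r0:-10,r1:Mul1,r2:6,r3:Add1,r4:Add2
cycle 8: CDB Add2=-4 // r0:-10,r1:Mul1,r2:6,r3:Add1,r4:-4
cycle 9: CDB Add1=22 // r0:-10,r1:Mul1,r2:6,r3:22,r4:-4
cycle 10: - // r0:-10,r1:Mul1,r2:6,r3:22,r4:-4
cycle 11: - // r0:-10,r1:Mul1,r2:6,r3:22,r4:-4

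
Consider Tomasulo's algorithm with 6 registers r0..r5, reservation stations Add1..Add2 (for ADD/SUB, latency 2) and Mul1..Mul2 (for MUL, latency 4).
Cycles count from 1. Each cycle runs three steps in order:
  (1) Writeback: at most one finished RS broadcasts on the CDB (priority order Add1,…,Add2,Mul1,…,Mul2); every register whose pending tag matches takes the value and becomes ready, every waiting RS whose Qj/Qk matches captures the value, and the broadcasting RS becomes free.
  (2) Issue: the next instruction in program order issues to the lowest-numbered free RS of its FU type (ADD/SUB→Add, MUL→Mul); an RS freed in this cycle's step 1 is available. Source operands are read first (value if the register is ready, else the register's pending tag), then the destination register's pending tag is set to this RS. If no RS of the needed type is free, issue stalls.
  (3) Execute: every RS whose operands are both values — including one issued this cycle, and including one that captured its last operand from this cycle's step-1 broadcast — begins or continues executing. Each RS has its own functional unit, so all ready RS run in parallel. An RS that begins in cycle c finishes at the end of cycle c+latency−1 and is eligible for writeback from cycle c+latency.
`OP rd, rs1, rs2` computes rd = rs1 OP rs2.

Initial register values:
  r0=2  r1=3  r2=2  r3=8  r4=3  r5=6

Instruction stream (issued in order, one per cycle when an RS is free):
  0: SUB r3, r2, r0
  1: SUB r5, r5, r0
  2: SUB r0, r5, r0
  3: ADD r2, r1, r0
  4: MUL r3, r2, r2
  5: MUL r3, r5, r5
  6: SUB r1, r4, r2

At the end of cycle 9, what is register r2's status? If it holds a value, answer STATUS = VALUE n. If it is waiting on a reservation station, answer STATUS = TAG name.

cycle 1: issue SUB r3<-Add1 // r0:2,r1:3,r2:2,r3:Add1,r4:3,r5:6
cycle 2: issue SUB r5<-Add2 // r0:2,r1:3,r2:2,r3:Add1,r4:3,r5:Add2
cycle 3: CDB Add1=0; issue SUB r0<-Add1 // r0:Add1,r1:3,r2:2,r3:0,r4:3,r5:Add2
cycle 4: CDB Add2=4; issue ADD r2<-Add2 // r0:Add1,r1:3,r2:Add2,r3:0,r4:3,r5:4
cycle 5: issue MUL r3<-Mul1 // r0:Add1,r1:3,r2:Add2,r3:Mul1,r4:3,r5:4
cycle 6: CDB Add1=2; issue MUL r3<-Mul2 // r0:2,r1:3,r2:Add2,r3:Mul2,r4:3,r5:4
cycle 7: issue SUB r1<-Add1 // r0:2,r1:Add1,r2:Add2,r3:Mul2,r4:3,r5:4
cycle 8: CDB Add2=5 // r0:2,r1:Add1,r2:5,r3:Mul2,r4:3,r5:4
cycle 9: - // r0:2,r1:Add1,r2:5,r3:Mul2,r4:3,r5:4

STATUS = VALUE 5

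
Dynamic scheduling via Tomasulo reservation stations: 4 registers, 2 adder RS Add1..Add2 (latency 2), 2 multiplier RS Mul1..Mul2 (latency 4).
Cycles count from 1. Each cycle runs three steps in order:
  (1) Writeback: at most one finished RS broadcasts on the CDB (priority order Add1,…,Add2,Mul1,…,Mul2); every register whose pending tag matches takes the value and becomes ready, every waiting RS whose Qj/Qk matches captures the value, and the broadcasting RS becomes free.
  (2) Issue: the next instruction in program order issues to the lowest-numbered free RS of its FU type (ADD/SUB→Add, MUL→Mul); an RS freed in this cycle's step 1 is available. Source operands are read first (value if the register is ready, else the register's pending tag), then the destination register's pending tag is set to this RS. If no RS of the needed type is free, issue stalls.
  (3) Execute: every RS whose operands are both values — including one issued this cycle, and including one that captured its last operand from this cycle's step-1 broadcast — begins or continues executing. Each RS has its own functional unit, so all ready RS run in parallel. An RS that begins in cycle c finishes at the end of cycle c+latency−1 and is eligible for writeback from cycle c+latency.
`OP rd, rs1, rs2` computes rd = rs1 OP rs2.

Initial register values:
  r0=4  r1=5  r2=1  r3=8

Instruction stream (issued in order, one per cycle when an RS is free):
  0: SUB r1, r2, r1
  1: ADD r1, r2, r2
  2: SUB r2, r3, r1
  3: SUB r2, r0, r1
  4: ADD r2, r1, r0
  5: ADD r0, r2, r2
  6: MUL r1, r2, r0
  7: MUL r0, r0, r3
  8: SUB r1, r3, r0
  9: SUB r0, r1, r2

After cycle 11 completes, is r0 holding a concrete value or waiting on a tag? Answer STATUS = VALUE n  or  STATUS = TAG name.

STATUS = TAG Add2

cycle 1: issue SUB r1<-Add1 // r0:4,r1:Add1,r2:1,r3:8
cycle 2: issue ADD r1<-Add2 // r0:4,r1:Add2,r2:1,r3:8
cycle 3: CDB Add1=-4; issue SUB r2<-Add1 // r0:4,r1:Add2,r2:Add1,r3:8
cycle 4: CDB Add2=2; issue SUB r2<-Add2 // r0:4,r1:2,r2:Add2,r3:8
cycle 5: stall // r0:4,r1:2,r2:Add2,r3:8
cycle 6: CDB Add1=6; issue ADD r2<-Add1 // r0:4,r1:2,r2:Add1,r3:8
cycle 7: CDB Add2=2; issue ADD r0<-Add2 // r0:Add2,r1:2,r2:Add1,r3:8
cycle 8: CDB Add1=6; issue MUL r1<-Mul1 // r0:Add2,r1:Mul1,r2:6,r3:8
cycle 9: issue MUL r0<-Mul2 // r0:Mul2,r1:Mul1,r2:6,r3:8
cycle 10: CDB Add2=12; issue SUB r1<-Add1 // r0:Mul2,r1:Add1,r2:6,r3:8
cycle 11: issue SUB r0<-Add2 // r0:Add2,r1:Add1,r2:6,r3:8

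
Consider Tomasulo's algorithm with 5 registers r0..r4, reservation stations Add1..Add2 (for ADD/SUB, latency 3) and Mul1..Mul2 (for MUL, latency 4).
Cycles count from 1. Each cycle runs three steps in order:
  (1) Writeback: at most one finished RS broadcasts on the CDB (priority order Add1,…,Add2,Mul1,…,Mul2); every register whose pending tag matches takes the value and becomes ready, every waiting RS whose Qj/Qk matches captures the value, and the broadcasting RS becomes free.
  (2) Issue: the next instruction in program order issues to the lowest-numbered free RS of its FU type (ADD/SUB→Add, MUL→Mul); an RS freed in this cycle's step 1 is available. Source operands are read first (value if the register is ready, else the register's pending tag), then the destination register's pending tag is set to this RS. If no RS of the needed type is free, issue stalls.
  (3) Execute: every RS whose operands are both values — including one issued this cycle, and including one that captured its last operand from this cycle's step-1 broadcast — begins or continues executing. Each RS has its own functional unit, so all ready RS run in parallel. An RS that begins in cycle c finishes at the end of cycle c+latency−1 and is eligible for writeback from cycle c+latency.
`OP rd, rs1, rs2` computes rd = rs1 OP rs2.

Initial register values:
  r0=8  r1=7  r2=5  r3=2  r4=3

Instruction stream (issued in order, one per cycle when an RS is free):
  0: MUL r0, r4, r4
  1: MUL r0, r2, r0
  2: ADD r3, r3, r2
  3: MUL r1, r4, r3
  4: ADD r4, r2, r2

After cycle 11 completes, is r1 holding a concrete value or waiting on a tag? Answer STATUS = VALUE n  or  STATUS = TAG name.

STATUS = VALUE 21

c1: issue MUL r0<-Mul1 | r0:Mul1,r1:7,r2:5,r3:2,r4:3
c2: issue MUL r0<-Mul2 | r0:Mul2,r1:7,r2:5,r3:2,r4:3
c3: issue ADD r3<-Add1 | r0:Mul2,r1:7,r2:5,r3:Add1,r4:3
c4: stall | r0:Mul2,r1:7,r2:5,r3:Add1,r4:3
c5: CDB Mul1=9; issue MUL r1<-Mul1 | r0:Mul2,r1:Mul1,r2:5,r3:Add1,r4:3
c6: CDB Add1=7; issue ADD r4<-Add1 | r0:Mul2,r1:Mul1,r2:5,r3:7,r4:Add1
c7: - | r0:Mul2,r1:Mul1,r2:5,r3:7,r4:Add1
c8: - | r0:Mul2,r1:Mul1,r2:5,r3:7,r4:Add1
c9: CDB Add1=10 | r0:Mul2,r1:Mul1,r2:5,r3:7,r4:10
c10: CDB Mul1=21 | r0:Mul2,r1:21,r2:5,r3:7,r4:10
c11: CDB Mul2=45 | r0:45,r1:21,r2:5,r3:7,r4:10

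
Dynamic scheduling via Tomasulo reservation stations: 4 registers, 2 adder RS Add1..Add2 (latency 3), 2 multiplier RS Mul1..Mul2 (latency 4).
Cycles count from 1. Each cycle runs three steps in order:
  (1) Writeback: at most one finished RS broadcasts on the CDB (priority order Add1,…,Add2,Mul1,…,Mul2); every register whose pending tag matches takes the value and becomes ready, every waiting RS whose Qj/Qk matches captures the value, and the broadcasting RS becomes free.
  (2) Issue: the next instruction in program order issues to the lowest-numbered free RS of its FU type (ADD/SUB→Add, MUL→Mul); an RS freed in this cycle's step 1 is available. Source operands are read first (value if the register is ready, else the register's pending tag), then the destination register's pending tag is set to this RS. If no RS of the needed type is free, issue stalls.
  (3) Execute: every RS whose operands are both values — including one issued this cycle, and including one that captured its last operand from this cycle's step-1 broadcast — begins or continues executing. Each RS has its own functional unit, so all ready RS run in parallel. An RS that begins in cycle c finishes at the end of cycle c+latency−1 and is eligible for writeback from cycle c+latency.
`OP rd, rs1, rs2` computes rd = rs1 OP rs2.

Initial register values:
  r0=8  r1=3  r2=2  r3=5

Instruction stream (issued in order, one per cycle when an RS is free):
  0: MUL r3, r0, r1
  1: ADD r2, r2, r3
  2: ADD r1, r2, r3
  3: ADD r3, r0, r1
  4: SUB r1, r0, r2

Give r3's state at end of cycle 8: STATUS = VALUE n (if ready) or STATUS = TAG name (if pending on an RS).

STATUS = TAG Add1

  c1: issue MUL r3<-Mul1  regs: r0:8,r1:3,r2:2,r3:Mul1
  c2: issue ADD r2<-Add1  regs: r0:8,r1:3,r2:Add1,r3:Mul1
  c3: issue ADD r1<-Add2  regs: r0:8,r1:Add2,r2:Add1,r3:Mul1
  c4: stall  regs: r0:8,r1:Add2,r2:Add1,r3:Mul1
  c5: CDB Mul1=24; stall  regs: r0:8,r1:Add2,r2:Add1,r3:24
  c6: stall  regs: r0:8,r1:Add2,r2:Add1,r3:24
  c7: stall  regs: r0:8,r1:Add2,r2:Add1,r3:24
  c8: CDB Add1=26; issue ADD r3<-Add1  regs: r0:8,r1:Add2,r2:26,r3:Add1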